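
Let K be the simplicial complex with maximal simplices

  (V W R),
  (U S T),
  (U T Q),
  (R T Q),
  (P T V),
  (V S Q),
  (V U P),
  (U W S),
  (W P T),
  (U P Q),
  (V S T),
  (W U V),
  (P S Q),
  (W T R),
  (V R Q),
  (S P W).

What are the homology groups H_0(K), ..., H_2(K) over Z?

We work with the vertex ordering P < Q < R < S < T < U < V < W. The simplices of K, each written with vertices in increasing order, are:

  0-simplices (8): P, Q, R, S, T, U, V, W
  1-simplices (24): PQ, PS, PT, PU, PV, PW, QR, QS, QT, QU, QV, RT, RV, RW, ST, SU, SV, SW, TU, TV, TW, UV, UW, VW
  2-simplices (16): PQS, PQU, PSW, PTV, PTW, PUV, QRT, QRV, QSV, QTU, RTW, RVW, STU, STV, SUW, UVW

giving chain groups C_0 ≅ Z^8, C_1 ≅ Z^24, C_2 ≅ Z^16.

The boundary map ∂_1: C_1 → C_0 sends each edge [p,q] (with p < q) to q − p.
The resulting 8×24 matrix has rank 7, and its Smith normal form has invariant factors (1,1,1,1,1,1,1).

Boundary ∂_2: C_2 → C_1 maps a triangle to the signed sum of its edges. For instance
  ∂SUW = UW − SW + SU,
  ∂PTW = TW − PW + PT.
As a 24×16 matrix over Z this has rank 15, with invariant factors (1,1,1,1,1,1,1,1,1,1,1,1,1,1,1).

Computing H_k = (kernel of ∂_k) / (image of ∂_{k+1}):

  H_0: rank C_0 − rank ∂_1 = 8 − 7 = 1, and the invariant factors of ∂_1 are all 1, so H_0 ≅ Z.
  H_1: rank ker ∂_1 − rank ∂_2 = (24 − 7) − 15 = 2, and the invariant factors of ∂_2 are all 1, so H_1 ≅ Z^2.
  H_2: rank ker ∂_2 − rank ∂_3 = (16 − 15) − 0 = 1, and there is no ∂_3, so H_2 ≅ Z.

(K is a triangulation of the torus T^2.)

H_0 = Z,  H_1 = Z^2,  H_2 = Z.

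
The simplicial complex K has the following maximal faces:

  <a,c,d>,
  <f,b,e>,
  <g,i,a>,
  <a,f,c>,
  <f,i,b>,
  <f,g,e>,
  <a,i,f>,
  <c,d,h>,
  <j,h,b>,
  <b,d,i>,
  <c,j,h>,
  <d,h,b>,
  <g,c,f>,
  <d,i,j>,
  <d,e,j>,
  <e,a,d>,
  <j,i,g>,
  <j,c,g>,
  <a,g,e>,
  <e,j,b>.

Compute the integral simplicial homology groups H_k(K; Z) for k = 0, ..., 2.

H_0 ≅ Z,  H_1 ≅ Z ⊕ Z/2Z,  H_2 = 0.

Fix the vertex order a < b < c < d < e < f < g < h < i < j and write every simplex with vertices in increasing order. Then dim K = 2 and the simplices of K are:

  0-simplices (10): a, b, c, d, e, f, g, h, i, j
  1-simplices (30): ac, ad, ae, af, ag, ai, bd, be, bf, bh, bi, bj, cd, cf, cg, ch, cj, de, dh, di, dj, ef, eg, ej, fg, fi, gi, gj, hj, ij
  2-simplices (20): acd, acf, ade, aeg, afi, agi, bdh, bdi, bef, bej, bfi, bhj, cdh, cfg, cgj, chj, dej, dij, efg, gij

so the chain groups are C_0 ≅ Z^10, C_1 ≅ Z^30, C_2 ≅ Z^20.

Boundary ∂_1: C_1 → C_0 is given by ∂[p,q] = [q] − [p].
The resulting 10×30 matrix has rank 9, and its Smith normal form has invariant factors (1,1,1,1,1,1,1,1,1).

Boundary ∂_2: C_2 → C_1 acts by ∂[p,q,r] = [q,r] − [p,r] + [p,q]. For instance
  ∂acd = cd − ad + ac,
  ∂dej = ej − dj + de.
The 30×20 boundary matrix has rank 20 and Smith normal form diag(1,1,1,1,1,1,1,1,1,1,1,1,1,1,1,1,1,1,1,2).

From H_k ≅ ker(∂_k) / im(∂_{k+1}) we obtain:

  H_0: rank C_0 − rank ∂_1 = 10 − 9 = 1, and the invariant factors of ∂_1 are all 1, so H_0 = Z.
  H_1: rank ker ∂_1 − rank ∂_2 = (30 − 9) − 20 = 1, and ∂_2 has invariant factor 2 > 1, so H_1 = Z ⊕ Z/2Z.
  H_2: rank ker ∂_2 − rank ∂_3 = (20 − 20) − 0 = 0, and there is no ∂_3, so H_2 = 0.

As a check, the Euler characteristic is 10 − 30 + 20 = 0, which agrees with 1 − 1 + 0 = 0.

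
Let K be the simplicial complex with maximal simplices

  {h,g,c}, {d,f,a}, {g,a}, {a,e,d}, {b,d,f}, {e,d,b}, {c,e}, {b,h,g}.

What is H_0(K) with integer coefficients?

H_0 ≅ Z.

We work with the vertex ordering a < b < c < d < e < f < g < h. The simplices of K, each written with vertices in increasing order, are:

  0-simplices (8): a, b, c, d, e, f, g, h
  1-simplices (15): ad, ae, af, ag, bd, be, bf, bg, bh, ce, cg, ch, de, df, gh
  2-simplices (6): ade, adf, bde, bdf, bgh, cgh

Hence C_0 ≅ Z^8, C_1 ≅ Z^15, C_2 ≅ Z^6.

Boundary ∂_1: C_1 → C_0 sends each edge [p,q] (with p < q) to q − p.
The resulting 8×15 matrix has rank 7, and its Smith normal form has invariant factors (1,1,1,1,1,1,1).

∂_2: C_2 → C_1 acts by ∂[p,q,r] = [q,r] − [p,r] + [p,q]. For instance
  ∂bgh = gh − bh + bg,
  ∂cgh = gh − ch + cg.
The resulting 15×6 matrix has rank 6, and its Smith normal form has invariant factors (1,1,1,1,1,1).

Reading off H_k = ker ∂_k / im ∂_{k+1}:

  H_0: rank C_0 − rank ∂_1 = 8 − 7 = 1, and the invariant factors of ∂_1 are all 1, so H_0 = Z.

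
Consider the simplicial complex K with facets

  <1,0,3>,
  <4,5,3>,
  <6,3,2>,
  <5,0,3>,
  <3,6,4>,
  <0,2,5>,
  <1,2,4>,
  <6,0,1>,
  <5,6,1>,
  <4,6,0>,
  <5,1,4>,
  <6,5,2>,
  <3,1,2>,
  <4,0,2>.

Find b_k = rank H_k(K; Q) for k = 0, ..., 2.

Order the vertices as 0 < 1 < 2 < 3 < 4 < 5 < 6. Listing each simplex with vertices in this order, K has dimension 2 with simplices:

  0-simplices (7): [0], [1], [2], [3], [4], [5], [6]
  1-simplices (21): [0,1], [0,2], [0,3], [0,4], [0,5], [0,6], [1,2], [1,3], [1,4], [1,5], [1,6], [2,3], [2,4], [2,5], [2,6], [3,4], [3,5], [3,6], [4,5], [4,6], [5,6]
  2-simplices (14): [0,1,3], [0,1,6], [0,2,4], [0,2,5], [0,3,5], [0,4,6], [1,2,3], [1,2,4], [1,4,5], [1,5,6], [2,3,6], [2,5,6], [3,4,5], [3,4,6]

giving chain groups C_0 ≅ Z^7, C_1 ≅ Z^21, C_2 ≅ Z^14.

∂_1: C_1 → C_0 is given by ∂[p,q] = [q] − [p].
The 7×21 boundary matrix has rank 6 and Smith normal form diag(1,1,1,1,1,1).

∂_2: C_2 → C_1 sends each 2-simplex [p,q,r] to [q,r] − [p,r] + [p,q]. For instance
  ∂[2,3,6] = [3,6] − [2,6] + [2,3],
  ∂[1,2,3] = [2,3] − [1,3] + [1,2].
As a 21×14 matrix over Z this has rank 13, with invariant factors (1,1,1,1,1,1,1,1,1,1,1,1,1).

Computing H_k = (kernel of ∂_k) / (image of ∂_{k+1}):

  H_0: rank C_0 − rank ∂_1 = 7 − 6 = 1, and the invariant factors of ∂_1 are all 1, so H_0 ≅ Z.
  H_1: rank ker ∂_1 − rank ∂_2 = (21 − 6) − 13 = 2, and the invariant factors of ∂_2 are all 1, so H_1 ≅ Z^2.
  H_2: rank ker ∂_2 − rank ∂_3 = (14 − 13) − 0 = 1, and there is no ∂_3, so H_2 ≅ Z.

As a check, the Euler characteristic is 7 − 21 + 14 = 0, which agrees with 1 − 2 + 1 = 0.

Hence the Betti numbers are b_0 = 1, b_1 = 2, b_2 = 1.

b_0 = 1, b_1 = 2, b_2 = 1.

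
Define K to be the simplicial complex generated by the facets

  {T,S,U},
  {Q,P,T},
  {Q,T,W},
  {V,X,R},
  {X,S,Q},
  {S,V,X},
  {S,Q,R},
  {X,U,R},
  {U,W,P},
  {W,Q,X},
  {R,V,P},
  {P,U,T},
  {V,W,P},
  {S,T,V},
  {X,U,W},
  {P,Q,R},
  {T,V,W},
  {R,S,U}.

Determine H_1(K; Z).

H_1 = Z ⊕ Z_2.

Fix the vertex order P < Q < R < S < T < U < V < W < X and write every simplex with vertices in increasing order. Then dim K = 2 and the simplices of K are:

  0-simplices (9): P, Q, R, S, T, U, V, W, X
  1-simplices (27): PQ, PR, PT, PU, PV, PW, QR, QS, QT, QW, QX, RS, RU, RV, RX, ST, SU, SV, SX, TU, TV, TW, UW, UX, VW, VX, WX
  2-simplices (18): PQR, PQT, PRV, PTU, PUW, PVW, QRS, QSX, QTW, QWX, RSU, RUX, RVX, STU, STV, SVX, TVW, UWX

Hence C_0 ≅ Z^9, C_1 ≅ Z^27, C_2 ≅ Z^18.

∂_1: C_1 → C_0 maps an edge to its endpoints' difference, ∂[p,q] = q − p.
The 9×27 boundary matrix has rank 8 and Smith normal form diag(1,1,1,1,1,1,1,1).

The boundary map ∂_2: C_2 → C_1 acts by ∂[p,q,r] = [q,r] − [p,r] + [p,q]. For instance
  ∂TVW = VW − TW + TV,
  ∂RVX = VX − RX + RV.
This gives a 27×18 integer matrix of rank 18; reducing to Smith normal form yields diagonal entries (1,1,1,1,1,1,1,1,1,1,1,1,1,1,1,1,1,2).

From H_k ≅ ker(∂_k) / im(∂_{k+1}) we obtain:

  H_1: rank ker ∂_1 − rank ∂_2 = (27 − 8) − 18 = 1, and ∂_2 has invariant factor 2 > 1, so H_1 = Z ⊕ Z_2.

(K is a triangulation of the Klein bottle.)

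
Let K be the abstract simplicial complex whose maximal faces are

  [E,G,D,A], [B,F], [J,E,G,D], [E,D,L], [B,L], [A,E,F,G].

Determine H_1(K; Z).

H_1 = Z.

We work with the vertex ordering A < B < D < E < F < G < J < L. The simplices of K, each written with vertices in increasing order, are:

  0-simplices (8): A, B, D, E, F, G, J, L
  1-simplices (16): AD, AE, AF, AG, BF, BL, DE, DG, DJ, DL, EF, EG, EJ, EL, FG, GJ
  2-simplices (11): ADE, ADG, AEF, AEG, AFG, DEG, DEJ, DEL, DGJ, EFG, EGJ
  3-simplices (3): ADEG, AEFG, DEGJ

Hence C_0 ≅ Z^8, C_1 ≅ Z^16, C_2 ≅ Z^11, C_3 ≅ Z^3.

Boundary ∂_1: C_1 → C_0 sends each edge [p,q] (with p < q) to q − p. For instance
  ∂BL = L − B.
As a 8×16 matrix over Z this has rank 7, with invariant factors (1,1,1,1,1,1,1).

The boundary map ∂_2: C_2 → C_1 maps a triangle to the signed sum of its edges. For instance
  ∂DEJ = EJ − DJ + DE,
  ∂DGJ = GJ − DJ + DG.
The 16×11 boundary matrix has rank 8 and Smith normal form diag(1,1,1,1,1,1,1,1).

The boundary map ∂_3: C_3 → C_2 sends each 3-simplex σ to the alternating sum Σ_i (−1)^i (σ with its i-th vertex removed). For instance
  ∂DEGJ = EGJ − DGJ + DEJ − DEG,
  ∂AEFG = EFG − AFG + AEG − AEF.
The resulting 11×3 matrix has rank 3, and its Smith normal form has invariant factors (1,1,1).

Reading off H_k = ker ∂_k / im ∂_{k+1}:

  H_1: rank ker ∂_1 − rank ∂_2 = (16 − 7) − 8 = 1, and the invariant factors of ∂_2 are all 1, so H_1 = Z.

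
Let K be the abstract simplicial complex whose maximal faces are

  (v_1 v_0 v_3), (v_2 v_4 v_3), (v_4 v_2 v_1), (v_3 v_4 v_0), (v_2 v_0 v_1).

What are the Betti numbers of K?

b_0 = 1, b_1 = 1, b_2 = 0.

Take the total order v_0 < v_1 < v_2 < v_3 < v_4 on the vertex set. Then K (dimension 2) consists of the simplices:

  0-simplices (5): [v_0], [v_1], [v_2], [v_3], [v_4]
  1-simplices (10): [v_0,v_1], [v_0,v_2], [v_0,v_3], [v_0,v_4], [v_1,v_2], [v_1,v_3], [v_1,v_4], [v_2,v_3], [v_2,v_4], [v_3,v_4]
  2-simplices (5): [v_0,v_1,v_2], [v_0,v_1,v_3], [v_0,v_3,v_4], [v_1,v_2,v_4], [v_2,v_3,v_4]

Hence C_0 ≅ Z^5, C_1 ≅ Z^10, C_2 ≅ Z^5.

The boundary map ∂_1: C_1 → C_0 sends each edge [p,q] (with p < q) to q − p.
As a 5×10 matrix over Z this has rank 4, with invariant factors (1,1,1,1).

The boundary map ∂_2: C_2 → C_1 acts by ∂[p,q,r] = [q,r] − [p,r] + [p,q]. For instance
  ∂[v_2,v_3,v_4] = [v_3,v_4] − [v_2,v_4] + [v_2,v_3],
  ∂[v_1,v_2,v_4] = [v_2,v_4] − [v_1,v_4] + [v_1,v_2].
The 10×5 boundary matrix has rank 5 and Smith normal form diag(1,1,1,1,1).

Computing H_k = (kernel of ∂_k) / (image of ∂_{k+1}):

  H_0: rank C_0 − rank ∂_1 = 5 − 4 = 1, and the invariant factors of ∂_1 are all 1, so H_0 = Z.
  H_1: rank ker ∂_1 − rank ∂_2 = (10 − 4) − 5 = 1, and the invariant factors of ∂_2 are all 1, so H_1 = Z.
  H_2: rank ker ∂_2 − rank ∂_3 = (5 − 5) − 0 = 0, and there is no ∂_3, so H_2 = 0.

As a check, the Euler characteristic is 5 − 10 + 5 = 0, which agrees with 1 − 1 + 0 = 0.
(K is a triangulation of the Möbius band.)

Hence the Betti numbers are b_0 = 1, b_1 = 1, b_2 = 0.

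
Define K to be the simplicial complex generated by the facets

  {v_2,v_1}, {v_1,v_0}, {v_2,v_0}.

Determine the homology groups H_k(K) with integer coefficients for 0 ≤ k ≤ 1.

H_0 ≅ Z,  H_1 ≅ Z.

Fix the vertex order v_0 < v_1 < v_2 and write every simplex with vertices in increasing order. Then dim K = 1 and the simplices of K are:

  0-simplices (3): [v_0], [v_1], [v_2]
  1-simplices (3): [v_0,v_1], [v_0,v_2], [v_1,v_2]

so the chain groups are C_0 ≅ Z^3, C_1 ≅ Z^3.

Boundary ∂_1: C_1 → C_0 maps an edge to its endpoints' difference, ∂[p,q] = q − p. For instance
  ∂[v_0,v_2] = [v_2] − [v_0].
This gives a 3×3 integer matrix of rank 2; reducing to Smith normal form yields diagonal entries (1,1).

Computing H_k = (kernel of ∂_k) / (image of ∂_{k+1}):

  H_0: rank C_0 − rank ∂_1 = 3 − 2 = 1, and the invariant factors of ∂_1 are all 1, so H_0 ≅ Z.
  H_1: rank ker ∂_1 − rank ∂_2 = (3 − 2) − 0 = 1, and there is no ∂_2, so H_1 ≅ Z.

(K is a triangulation of the circle S^1.)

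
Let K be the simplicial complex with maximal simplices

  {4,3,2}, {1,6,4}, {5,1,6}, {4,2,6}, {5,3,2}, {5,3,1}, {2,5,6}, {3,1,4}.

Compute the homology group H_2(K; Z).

H_2 ≅ Z.

Fix the vertex order 1 < 2 < 3 < 4 < 5 < 6 and write every simplex with vertices in increasing order. Then dim K = 2 and the simplices of K are:

  0-simplices (6): [1], [2], [3], [4], [5], [6]
  1-simplices (12): [1,3], [1,4], [1,5], [1,6], [2,3], [2,4], [2,5], [2,6], [3,4], [3,5], [4,6], [5,6]
  2-simplices (8): [1,3,4], [1,3,5], [1,4,6], [1,5,6], [2,3,4], [2,3,5], [2,4,6], [2,5,6]

so the chain groups are C_0 ≅ Z^6, C_1 ≅ Z^12, C_2 ≅ Z^8.

Boundary ∂_1: C_1 → C_0 is given by ∂[p,q] = [q] − [p].
The 6×12 boundary matrix has rank 5 and Smith normal form diag(1,1,1,1,1).

The boundary map ∂_2: C_2 → C_1 acts by ∂[p,q,r] = [q,r] − [p,r] + [p,q]. For instance
  ∂[2,3,4] = [3,4] − [2,4] + [2,3],
  ∂[1,3,4] = [3,4] − [1,4] + [1,3].
As a 12×8 matrix over Z this has rank 7, with invariant factors (1,1,1,1,1,1,1).

Computing H_k = (kernel of ∂_k) / (image of ∂_{k+1}):

  H_2: rank ker ∂_2 − rank ∂_3 = (8 − 7) − 0 = 1, and there is no ∂_3, so H_2 = Z.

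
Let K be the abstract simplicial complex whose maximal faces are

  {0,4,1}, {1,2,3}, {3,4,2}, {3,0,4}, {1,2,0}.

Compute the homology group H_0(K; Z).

Fix the vertex order 0 < 1 < 2 < 3 < 4 and write every simplex with vertices in increasing order. Then dim K = 2 and the simplices of K are:

  0-simplices (5): [0], [1], [2], [3], [4]
  1-simplices (10): [0,1], [0,2], [0,3], [0,4], [1,2], [1,3], [1,4], [2,3], [2,4], [3,4]
  2-simplices (5): [0,1,2], [0,1,4], [0,3,4], [1,2,3], [2,3,4]

giving chain groups C_0 ≅ Z^5, C_1 ≅ Z^10, C_2 ≅ Z^5.

The boundary map ∂_1: C_1 → C_0 maps an edge to its endpoints' difference, ∂[p,q] = q − p. For instance
  ∂[3,4] = [4] − [3].
As a 5×10 matrix over Z this has rank 4, with invariant factors (1,1,1,1).

The boundary map ∂_2: C_2 → C_1 maps a triangle to the signed sum of its edges. For instance
  ∂[0,3,4] = [3,4] − [0,4] + [0,3],
  ∂[0,1,2] = [1,2] − [0,2] + [0,1].
This gives a 10×5 integer matrix of rank 5; reducing to Smith normal form yields diagonal entries (1,1,1,1,1).

Computing H_k = (kernel of ∂_k) / (image of ∂_{k+1}):

  H_0: rank C_0 − rank ∂_1 = 5 − 4 = 1, and the invariant factors of ∂_1 are all 1, so H_0 ≅ Z.

H_0 ≅ Z.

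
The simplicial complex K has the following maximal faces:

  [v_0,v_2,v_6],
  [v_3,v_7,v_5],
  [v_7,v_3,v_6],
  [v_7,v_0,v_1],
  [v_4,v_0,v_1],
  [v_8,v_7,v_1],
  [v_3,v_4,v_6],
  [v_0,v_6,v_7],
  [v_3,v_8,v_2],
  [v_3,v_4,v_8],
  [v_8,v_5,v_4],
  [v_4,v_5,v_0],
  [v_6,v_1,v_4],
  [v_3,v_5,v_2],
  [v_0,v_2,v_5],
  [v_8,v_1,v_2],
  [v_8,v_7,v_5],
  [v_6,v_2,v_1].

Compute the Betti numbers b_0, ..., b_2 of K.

b_0 = 1, b_1 = 1, b_2 = 0.

K has 9 vertices, 27 edges, 18 triangles.
rank ∂_0 = 0, rank ∂_1 = 8 ⇒ b_0 = 9 − 0 − 8 = 1; all invariant factors of ∂_1 are 1 so no torsion. So H_0 ≅ Z.
rank ∂_1 = 8, rank ∂_2 = 18 ⇒ b_1 = 27 − 8 − 18 = 1; ∂_2 has invariant factor(s) [2] giving torsion. So H_1 ≅ Z ⊕ Z/2.
rank ∂_2 = 18, rank ∂_3 = 0 ⇒ b_2 = 18 − 18 − 0 = 0. So H_2 ≅ 0.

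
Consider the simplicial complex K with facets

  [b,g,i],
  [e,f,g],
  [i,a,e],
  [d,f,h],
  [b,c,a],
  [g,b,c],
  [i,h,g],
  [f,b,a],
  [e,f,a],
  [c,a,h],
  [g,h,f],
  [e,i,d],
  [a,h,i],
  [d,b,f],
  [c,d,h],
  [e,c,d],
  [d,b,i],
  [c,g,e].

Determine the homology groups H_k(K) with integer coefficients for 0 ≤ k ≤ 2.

We work with the vertex ordering a < b < c < d < e < f < g < h < i. The simplices of K, each written with vertices in increasing order, are:

  0-simplices (9): a, b, c, d, e, f, g, h, i
  1-simplices (27): ab, ac, ae, af, ah, ai, bc, bd, bf, bg, bi, cd, ce, cg, ch, de, df, dh, di, ef, eg, ei, fg, fh, gh, gi, hi
  2-simplices (18): abc, abf, ach, aef, aei, ahi, bcg, bdf, bdi, bgi, cde, cdh, ceg, dei, dfh, efg, fgh, ghi

so the chain groups are C_0 ≅ Z^9, C_1 ≅ Z^27, C_2 ≅ Z^18.

∂_1: C_1 → C_0 sends each edge [p,q] (with p < q) to q − p.
This gives a 9×27 integer matrix of rank 8; reducing to Smith normal form yields diagonal entries (1,1,1,1,1,1,1,1).

∂_2: C_2 → C_1 sends each 2-simplex [p,q,r] to [q,r] − [p,r] + [p,q]. For instance
  ∂bdf = df − bf + bd,
  ∂abc = bc − ac + ab.
The 27×18 boundary matrix has rank 17 and Smith normal form diag(1,1,1,1,1,1,1,1,1,1,1,1,1,1,1,1,1).

Computing H_k = (kernel of ∂_k) / (image of ∂_{k+1}):

  H_0: rank C_0 − rank ∂_1 = 9 − 8 = 1, and the invariant factors of ∂_1 are all 1, so H_0 = Z.
  H_1: rank ker ∂_1 − rank ∂_2 = (27 − 8) − 17 = 2, and the invariant factors of ∂_2 are all 1, so H_1 = Z^2.
  H_2: rank ker ∂_2 − rank ∂_3 = (18 − 17) − 0 = 1, and there is no ∂_3, so H_2 = Z.

(K is a triangulation of the torus T^2.)

H_0 ≅ Z,  H_1 ≅ Z^2,  H_2 ≅ Z.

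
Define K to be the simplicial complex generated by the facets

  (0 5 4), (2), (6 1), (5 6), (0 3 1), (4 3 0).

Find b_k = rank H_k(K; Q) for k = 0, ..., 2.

Order the vertices as 0 < 1 < 2 < 3 < 4 < 5 < 6. Listing each simplex with vertices in this order, K has dimension 2 with simplices:

  0-simplices (7): [0], [1], [2], [3], [4], [5], [6]
  1-simplices (9): [0,1], [0,3], [0,4], [0,5], [1,3], [1,6], [3,4], [4,5], [5,6]
  2-simplices (3): [0,1,3], [0,3,4], [0,4,5]

giving chain groups C_0 ≅ Z^7, C_1 ≅ Z^9, C_2 ≅ Z^3.

The boundary map ∂_1: C_1 → C_0 maps an edge to its endpoints' difference, ∂[p,q] = q − p. For instance
  ∂[1,3] = [3] − [1].
The 7×9 boundary matrix has rank 5 and Smith normal form diag(1,1,1,1,1).

The boundary map ∂_2: C_2 → C_1 maps a triangle to the signed sum of its edges. For instance
  ∂[0,4,5] = [4,5] − [0,5] + [0,4],
  ∂[0,3,4] = [3,4] − [0,4] + [0,3].
The resulting 9×3 matrix has rank 3, and its Smith normal form has invariant factors (1,1,1).

Computing H_k = (kernel of ∂_k) / (image of ∂_{k+1}):

  H_0: rank C_0 − rank ∂_1 = 7 − 5 = 2, and the invariant factors of ∂_1 are all 1, so H_0 ≅ Z^2.
  H_1: rank ker ∂_1 − rank ∂_2 = (9 − 5) − 3 = 1, and the invariant factors of ∂_2 are all 1, so H_1 ≅ Z.
  H_2: rank ker ∂_2 − rank ∂_3 = (3 − 3) − 0 = 0, and there is no ∂_3, so H_2 ≅ 0.

As a check, the Euler characteristic is 7 − 9 + 3 = 1, which agrees with 2 − 1 + 0 = 1.

Hence the Betti numbers are b_0 = 2, b_1 = 1, b_2 = 0.

b_0 = 2, b_1 = 1, b_2 = 0.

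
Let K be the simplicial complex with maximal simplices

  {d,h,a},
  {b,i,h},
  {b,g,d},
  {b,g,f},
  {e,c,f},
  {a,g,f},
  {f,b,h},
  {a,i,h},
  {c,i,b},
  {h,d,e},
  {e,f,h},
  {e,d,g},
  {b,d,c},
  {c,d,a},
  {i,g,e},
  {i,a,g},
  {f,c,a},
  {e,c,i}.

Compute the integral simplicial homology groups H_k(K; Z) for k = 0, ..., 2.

H_0 ≅ Z,  H_1 ≅ Z^2,  H_2 ≅ Z.

K has 9 vertices, 27 edges, 18 triangles.
rank ∂_0 = 0, rank ∂_1 = 8 ⇒ b_0 = 9 − 0 − 8 = 1; all invariant factors of ∂_1 are 1 so no torsion. So H_0 ≅ Z.
rank ∂_1 = 8, rank ∂_2 = 17 ⇒ b_1 = 27 − 8 − 17 = 2; all invariant factors of ∂_2 are 1 so no torsion. So H_1 ≅ Z^2.
rank ∂_2 = 17, rank ∂_3 = 0 ⇒ b_2 = 18 − 17 − 0 = 1. So H_2 ≅ Z.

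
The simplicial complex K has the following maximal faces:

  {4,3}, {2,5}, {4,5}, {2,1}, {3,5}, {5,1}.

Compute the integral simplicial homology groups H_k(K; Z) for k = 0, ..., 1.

Take the total order 1 < 2 < 3 < 4 < 5 on the vertex set. Then K (dimension 1) consists of the simplices:

  0-simplices (5): [1], [2], [3], [4], [5]
  1-simplices (6): [1,2], [1,5], [2,5], [3,4], [3,5], [4,5]

so the chain groups are C_0 ≅ Z^5, C_1 ≅ Z^6.

∂_1: C_1 → C_0 maps an edge to its endpoints' difference, ∂[p,q] = q − p. For instance
  ∂[3,5] = [5] − [3].
This gives a 5×6 integer matrix of rank 4; reducing to Smith normal form yields diagonal entries (1,1,1,1).

Now H_k = ker ∂_k / im ∂_{k+1}, so:

  H_0: rank C_0 − rank ∂_1 = 5 − 4 = 1, and the invariant factors of ∂_1 are all 1, so H_0 ≅ Z.
  H_1: rank ker ∂_1 − rank ∂_2 = (6 − 4) − 0 = 2, and there is no ∂_2, so H_1 ≅ Z^2.

As a check, the Euler characteristic is 5 − 6 = -1, which agrees with 1 − 2 = -1.

H_0 = Z,  H_1 = Z^2.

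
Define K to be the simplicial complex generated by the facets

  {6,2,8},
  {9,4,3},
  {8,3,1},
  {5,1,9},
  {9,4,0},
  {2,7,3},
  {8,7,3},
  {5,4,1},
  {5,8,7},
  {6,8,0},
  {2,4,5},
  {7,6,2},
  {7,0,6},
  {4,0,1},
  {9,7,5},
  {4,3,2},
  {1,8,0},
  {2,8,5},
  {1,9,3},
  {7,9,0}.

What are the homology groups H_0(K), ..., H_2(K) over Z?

H_0 = Z,  H_1 = Z ⊕ Z/2,  H_2 = 0.

Take the total order 0 < 1 < 2 < 3 < 4 < 5 < 6 < 7 < 8 < 9 on the vertex set. Then K (dimension 2) consists of the simplices:

  0-simplices (10): [0], [1], [2], [3], [4], [5], [6], [7], [8], [9]
  1-simplices (30): (30 of them)
  2-simplices (20): (20 of them)

so the chain groups are C_0 ≅ Z^10, C_1 ≅ Z^30, C_2 ≅ Z^20.

∂_1: C_1 → C_0 maps an edge to its endpoints' difference, ∂[p,q] = q − p. For instance
  ∂[1,5] = [5] − [1].
The resulting 10×30 matrix has rank 9, and its Smith normal form has invariant factors (1,1,1,1,1,1,1,1,1).

∂_2: C_2 → C_1 sends each 2-simplex [p,q,r] to [q,r] − [p,r] + [p,q]. For instance
  ∂[1,3,9] = [3,9] − [1,9] + [1,3],
  ∂[1,5,9] = [5,9] − [1,9] + [1,5].
The resulting 30×20 matrix has rank 20, and its Smith normal form has invariant factors (1,1,1,1,1,1,1,1,1,1,1,1,1,1,1,1,1,1,1,2).

Reading off H_k = ker ∂_k / im ∂_{k+1}:

  H_0: rank C_0 − rank ∂_1 = 10 − 9 = 1, and the invariant factors of ∂_1 are all 1, so H_0 ≅ Z.
  H_1: rank ker ∂_1 − rank ∂_2 = (30 − 9) − 20 = 1, and ∂_2 has invariant factor 2 > 1, so H_1 ≅ Z ⊕ Z/2.
  H_2: rank ker ∂_2 − rank ∂_3 = (20 − 20) − 0 = 0, and there is no ∂_3, so H_2 ≅ 0.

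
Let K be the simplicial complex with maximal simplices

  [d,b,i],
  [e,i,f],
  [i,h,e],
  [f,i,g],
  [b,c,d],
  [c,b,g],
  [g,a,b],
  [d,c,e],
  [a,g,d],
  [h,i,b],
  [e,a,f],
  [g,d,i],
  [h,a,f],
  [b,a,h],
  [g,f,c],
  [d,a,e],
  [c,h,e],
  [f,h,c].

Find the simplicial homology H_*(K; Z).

H_0 = Z,  H_1 = Z ⊕ Z_2,  H_2 = 0.

We work with the vertex ordering a < b < c < d < e < f < g < h < i. The simplices of K, each written with vertices in increasing order, are:

  0-simplices (9): a, b, c, d, e, f, g, h, i
  1-simplices (27): ab, ad, ae, af, ag, ah, bc, bd, bg, bh, bi, cd, ce, cf, cg, ch, de, dg, di, ef, eh, ei, fg, fh, fi, gi, hi
  2-simplices (18): abg, abh, ade, adg, aef, afh, bcd, bcg, bdi, bhi, cde, ceh, cfg, cfh, dgi, efi, ehi, fgi

giving chain groups C_0 ≅ Z^9, C_1 ≅ Z^27, C_2 ≅ Z^18.

∂_1: C_1 → C_0 maps an edge to its endpoints' difference, ∂[p,q] = q − p. For instance
  ∂fg = g − f.
As a 9×27 matrix over Z this has rank 8, with invariant factors (1,1,1,1,1,1,1,1).

Boundary ∂_2: C_2 → C_1 acts by ∂[p,q,r] = [q,r] − [p,r] + [p,q]. For instance
  ∂adg = dg − ag + ad,
  ∂dgi = gi − di + dg.
The 27×18 boundary matrix has rank 18 and Smith normal form diag(1,1,1,1,1,1,1,1,1,1,1,1,1,1,1,1,1,2).

Computing H_k = (kernel of ∂_k) / (image of ∂_{k+1}):

  H_0: rank C_0 − rank ∂_1 = 9 − 8 = 1, and the invariant factors of ∂_1 are all 1, so H_0 ≅ Z.
  H_1: rank ker ∂_1 − rank ∂_2 = (27 − 8) − 18 = 1, and ∂_2 has invariant factor 2 > 1, so H_1 ≅ Z ⊕ Z_2.
  H_2: rank ker ∂_2 − rank ∂_3 = (18 − 18) − 0 = 0, and there is no ∂_3, so H_2 ≅ 0.

As a check, the Euler characteristic is 9 − 27 + 18 = 0, which agrees with 1 − 1 + 0 = 0.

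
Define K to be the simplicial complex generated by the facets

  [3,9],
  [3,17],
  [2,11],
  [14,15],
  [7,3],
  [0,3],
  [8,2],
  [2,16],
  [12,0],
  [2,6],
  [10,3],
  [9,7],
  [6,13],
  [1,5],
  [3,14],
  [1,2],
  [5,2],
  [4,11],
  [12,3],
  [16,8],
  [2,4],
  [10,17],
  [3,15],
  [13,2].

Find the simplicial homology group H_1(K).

H_1 ≅ Z^8.

K has 18 vertices, 24 edges.
rank ∂_1 = 16, rank ∂_2 = 0 ⇒ b_1 = 24 − 16 − 0 = 8. So H_1 ≅ Z^8.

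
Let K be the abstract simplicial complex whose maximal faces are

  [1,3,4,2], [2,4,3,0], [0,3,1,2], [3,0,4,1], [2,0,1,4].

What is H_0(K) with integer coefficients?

H_0 = Z.

Take the total order 0 < 1 < 2 < 3 < 4 on the vertex set. Then K (dimension 3) consists of the simplices:

  0-simplices (5): [0], [1], [2], [3], [4]
  1-simplices (10): [0,1], [0,2], [0,3], [0,4], [1,2], [1,3], [1,4], [2,3], [2,4], [3,4]
  2-simplices (10): [0,1,2], [0,1,3], [0,1,4], [0,2,3], [0,2,4], [0,3,4], [1,2,3], [1,2,4], [1,3,4], [2,3,4]
  3-simplices (5): [0,1,2,3], [0,1,2,4], [0,1,3,4], [0,2,3,4], [1,2,3,4]

Hence C_0 ≅ Z^5, C_1 ≅ Z^10, C_2 ≅ Z^10, C_3 ≅ Z^5.

The boundary map ∂_1: C_1 → C_0 maps an edge to its endpoints' difference, ∂[p,q] = q − p. For instance
  ∂[2,3] = [3] − [2].
This gives a 5×10 integer matrix of rank 4; reducing to Smith normal form yields diagonal entries (1,1,1,1).

The boundary map ∂_2: C_2 → C_1 acts by ∂[p,q,r] = [q,r] − [p,r] + [p,q]. For instance
  ∂[0,2,4] = [2,4] − [0,4] + [0,2],
  ∂[1,2,3] = [2,3] − [1,3] + [1,2].
The resulting 10×10 matrix has rank 6, and its Smith normal form has invariant factors (1,1,1,1,1,1).

Boundary ∂_3: C_3 → C_2 sends each 3-simplex σ to the alternating sum Σ_i (−1)^i (σ with its i-th vertex removed). For instance
  ∂[0,2,3,4] = [2,3,4] − [0,3,4] + [0,2,4] − [0,2,3],
  ∂[0,1,2,4] = [1,2,4] − [0,2,4] + [0,1,4] − [0,1,2].
The 10×5 boundary matrix has rank 4 and Smith normal form diag(1,1,1,1).

From H_k ≅ ker(∂_k) / im(∂_{k+1}) we obtain:

  H_0: rank C_0 − rank ∂_1 = 5 − 4 = 1, and the invariant factors of ∂_1 are all 1, so H_0 = Z.

(K is a triangulation of the 3-sphere S^3.)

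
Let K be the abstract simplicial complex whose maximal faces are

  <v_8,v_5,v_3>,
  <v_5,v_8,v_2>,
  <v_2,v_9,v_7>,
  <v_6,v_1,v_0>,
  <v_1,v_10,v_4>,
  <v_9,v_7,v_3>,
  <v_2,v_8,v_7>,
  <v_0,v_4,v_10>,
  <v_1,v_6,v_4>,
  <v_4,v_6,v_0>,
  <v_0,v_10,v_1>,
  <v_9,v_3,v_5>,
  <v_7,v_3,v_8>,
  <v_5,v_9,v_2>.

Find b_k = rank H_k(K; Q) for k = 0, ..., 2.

b_0 = 2, b_1 = 0, b_2 = 2.

Fix the vertex order v_0 < v_1 < v_2 < v_3 < v_4 < v_5 < v_6 < v_7 < v_8 < v_9 < v_10 and write every simplex with vertices in increasing order. Then dim K = 2 and the simplices of K are:

  0-simplices (11): [v_0], [v_1], [v_2], [v_3], [v_4], [v_5], [v_6], [v_7], [v_8], [v_9], [v_10]
  1-simplices (21): (21 of them)
  2-simplices (14): (14 of them)

so the chain groups are C_0 ≅ Z^11, C_1 ≅ Z^21, C_2 ≅ Z^14.

∂_1: C_1 → C_0 sends each edge [p,q] (with p < q) to q − p. For instance
  ∂[v_2,v_5] = [v_5] − [v_2].
As a 11×21 matrix over Z this has rank 9, with invariant factors (1,1,1,1,1,1,1,1,1).

∂_2: C_2 → C_1 maps a triangle to the signed sum of its edges. For instance
  ∂[v_2,v_7,v_9] = [v_7,v_9] − [v_2,v_9] + [v_2,v_7],
  ∂[v_1,v_4,v_10] = [v_4,v_10] − [v_1,v_10] + [v_1,v_4].
As a 21×14 matrix over Z this has rank 12, with invariant factors (1,1,1,1,1,1,1,1,1,1,1,1).

Now H_k = ker ∂_k / im ∂_{k+1}, so:

  H_0: rank C_0 − rank ∂_1 = 11 − 9 = 2, and the invariant factors of ∂_1 are all 1, so H_0 ≅ Z^2.
  H_1: rank ker ∂_1 − rank ∂_2 = (21 − 9) − 12 = 0, and the invariant factors of ∂_2 are all 1, so H_1 ≅ 0.
  H_2: rank ker ∂_2 − rank ∂_3 = (14 − 12) − 0 = 2, and there is no ∂_3, so H_2 ≅ Z^2.

As a check, the Euler characteristic is 11 − 21 + 14 = 4, which agrees with 2 − 0 + 2 = 4.
(K is a triangulation of the disjoint union of the 2-sphere S^2 and the 2-sphere S^2.)

Hence the Betti numbers are b_0 = 2, b_1 = 0, b_2 = 2.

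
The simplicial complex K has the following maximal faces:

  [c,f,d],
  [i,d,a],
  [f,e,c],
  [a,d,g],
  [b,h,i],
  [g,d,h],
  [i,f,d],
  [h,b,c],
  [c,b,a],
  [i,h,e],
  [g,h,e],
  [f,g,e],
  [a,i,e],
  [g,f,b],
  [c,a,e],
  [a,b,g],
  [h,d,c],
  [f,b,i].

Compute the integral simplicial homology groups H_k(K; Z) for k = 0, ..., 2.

Fix the vertex order a < b < c < d < e < f < g < h < i and write every simplex with vertices in increasing order. Then dim K = 2 and the simplices of K are:

  0-simplices (9): a, b, c, d, e, f, g, h, i
  1-simplices (27): ab, ac, ad, ae, ag, ai, bc, bf, bg, bh, bi, cd, ce, cf, ch, df, dg, dh, di, ef, eg, eh, ei, fg, fi, gh, hi
  2-simplices (18): abc, abg, ace, adg, adi, aei, bch, bfg, bfi, bhi, cdf, cdh, cef, dfi, dgh, efg, egh, ehi

giving chain groups C_0 ≅ Z^9, C_1 ≅ Z^27, C_2 ≅ Z^18.

Boundary ∂_1: C_1 → C_0 maps an edge to its endpoints' difference, ∂[p,q] = q − p.
This gives a 9×27 integer matrix of rank 8; reducing to Smith normal form yields diagonal entries (1,1,1,1,1,1,1,1).

The boundary map ∂_2: C_2 → C_1 maps a triangle to the signed sum of its edges. For instance
  ∂egh = gh − eh + eg,
  ∂cef = ef − cf + ce.
This gives a 27×18 integer matrix of rank 17; reducing to Smith normal form yields diagonal entries (1,1,1,1,1,1,1,1,1,1,1,1,1,1,1,1,1).

Reading off H_k = ker ∂_k / im ∂_{k+1}:

  H_0: rank C_0 − rank ∂_1 = 9 − 8 = 1, and the invariant factors of ∂_1 are all 1, so H_0 = Z.
  H_1: rank ker ∂_1 − rank ∂_2 = (27 − 8) − 17 = 2, and the invariant factors of ∂_2 are all 1, so H_1 = Z^2.
  H_2: rank ker ∂_2 − rank ∂_3 = (18 − 17) − 0 = 1, and there is no ∂_3, so H_2 = Z.

H_0 = Z,  H_1 = Z^2,  H_2 = Z.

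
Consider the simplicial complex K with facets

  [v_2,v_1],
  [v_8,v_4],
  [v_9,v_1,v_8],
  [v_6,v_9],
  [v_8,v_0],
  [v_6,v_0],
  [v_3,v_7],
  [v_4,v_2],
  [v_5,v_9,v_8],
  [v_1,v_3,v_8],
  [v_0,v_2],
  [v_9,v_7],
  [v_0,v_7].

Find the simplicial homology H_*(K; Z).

H_0 = Z,  H_1 = Z^5,  H_2 = 0.

K has 10 vertices, 17 edges, 3 triangles.
rank ∂_0 = 0, rank ∂_1 = 9 ⇒ b_0 = 10 − 0 − 9 = 1; all invariant factors of ∂_1 are 1 so no torsion. So H_0 = Z.
rank ∂_1 = 9, rank ∂_2 = 3 ⇒ b_1 = 17 − 9 − 3 = 5; all invariant factors of ∂_2 are 1 so no torsion. So H_1 = Z^5.
rank ∂_2 = 3, rank ∂_3 = 0 ⇒ b_2 = 3 − 3 − 0 = 0. So H_2 = 0.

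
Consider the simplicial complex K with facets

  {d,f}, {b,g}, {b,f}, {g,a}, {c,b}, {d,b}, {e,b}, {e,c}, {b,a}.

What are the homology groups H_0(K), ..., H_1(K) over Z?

K has 7 vertices, 9 edges.
rank ∂_0 = 0, rank ∂_1 = 6 ⇒ b_0 = 7 − 0 − 6 = 1; all invariant factors of ∂_1 are 1 so no torsion. So H_0 ≅ Z.
rank ∂_1 = 6, rank ∂_2 = 0 ⇒ b_1 = 9 − 6 − 0 = 3. So H_1 ≅ Z^3.

H_0 = Z,  H_1 = Z^3.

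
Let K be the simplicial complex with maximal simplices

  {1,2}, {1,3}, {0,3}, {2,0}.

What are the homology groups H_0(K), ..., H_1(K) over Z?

H_0 = Z,  H_1 = Z.

Fix the vertex order 0 < 1 < 2 < 3 and write every simplex with vertices in increasing order. Then dim K = 1 and the simplices of K are:

  0-simplices (4): [0], [1], [2], [3]
  1-simplices (4): [0,2], [0,3], [1,2], [1,3]

giving chain groups C_0 ≅ Z^4, C_1 ≅ Z^4.

The boundary map ∂_1: C_1 → C_0 maps an edge to its endpoints' difference, ∂[p,q] = q − p. For instance
  ∂[1,3] = [3] − [1].
As a 4×4 matrix over Z this has rank 3, with invariant factors (1,1,1).

Now H_k = ker ∂_k / im ∂_{k+1}, so:

  H_0: rank C_0 − rank ∂_1 = 4 − 3 = 1, and the invariant factors of ∂_1 are all 1, so H_0 = Z.
  H_1: rank ker ∂_1 − rank ∂_2 = (4 − 3) − 0 = 1, and there is no ∂_2, so H_1 = Z.

As a check, the Euler characteristic is 4 − 4 = 0, which agrees with 1 − 1 = 0.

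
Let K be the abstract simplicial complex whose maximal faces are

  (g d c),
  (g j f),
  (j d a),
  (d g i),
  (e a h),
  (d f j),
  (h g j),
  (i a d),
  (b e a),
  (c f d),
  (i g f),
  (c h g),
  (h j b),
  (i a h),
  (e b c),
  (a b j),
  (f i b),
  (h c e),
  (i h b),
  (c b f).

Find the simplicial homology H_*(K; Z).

K has 10 vertices, 30 edges, 20 triangles.
rank ∂_0 = 0, rank ∂_1 = 9 ⇒ b_0 = 10 − 0 − 9 = 1; all invariant factors of ∂_1 are 1 so no torsion. So H_0 ≅ Z.
rank ∂_1 = 9, rank ∂_2 = 20 ⇒ b_1 = 30 − 9 − 20 = 1; ∂_2 has invariant factor(s) [2] giving torsion. So H_1 ≅ Z ⊕ Z/2.
rank ∂_2 = 20, rank ∂_3 = 0 ⇒ b_2 = 20 − 20 − 0 = 0. So H_2 ≅ 0.

H_0 ≅ Z,  H_1 ≅ Z ⊕ Z/2,  H_2 = 0.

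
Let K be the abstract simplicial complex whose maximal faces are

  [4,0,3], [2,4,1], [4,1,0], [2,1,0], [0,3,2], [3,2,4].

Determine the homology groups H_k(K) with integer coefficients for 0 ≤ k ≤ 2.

H_0 ≅ Z,  H_1 = 0,  H_2 ≅ Z.

K has 5 vertices, 9 edges, 6 triangles.
rank ∂_0 = 0, rank ∂_1 = 4 ⇒ b_0 = 5 − 0 − 4 = 1; all invariant factors of ∂_1 are 1 so no torsion. So H_0 ≅ Z.
rank ∂_1 = 4, rank ∂_2 = 5 ⇒ b_1 = 9 − 4 − 5 = 0; all invariant factors of ∂_2 are 1 so no torsion. So H_1 ≅ 0.
rank ∂_2 = 5, rank ∂_3 = 0 ⇒ b_2 = 6 − 5 − 0 = 1. So H_2 ≅ Z.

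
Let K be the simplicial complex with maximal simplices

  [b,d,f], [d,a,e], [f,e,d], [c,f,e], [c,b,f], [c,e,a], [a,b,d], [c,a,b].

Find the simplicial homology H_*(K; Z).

Fix the vertex order a < b < c < d < e < f and write every simplex with vertices in increasing order. Then dim K = 2 and the simplices of K are:

  0-simplices (6): a, b, c, d, e, f
  1-simplices (12): ab, ac, ad, ae, bc, bd, bf, ce, cf, de, df, ef
  2-simplices (8): abc, abd, ace, ade, bcf, bdf, cef, def

Hence C_0 ≅ Z^6, C_1 ≅ Z^12, C_2 ≅ Z^8.

Boundary ∂_1: C_1 → C_0 sends each edge [p,q] (with p < q) to q − p.
The resulting 6×12 matrix has rank 5, and its Smith normal form has invariant factors (1,1,1,1,1).

∂_2: C_2 → C_1 sends each 2-simplex [p,q,r] to [q,r] − [p,r] + [p,q]. For instance
  ∂bcf = cf − bf + bc,
  ∂bdf = df − bf + bd.
The resulting 12×8 matrix has rank 7, and its Smith normal form has invariant factors (1,1,1,1,1,1,1).

Now H_k = ker ∂_k / im ∂_{k+1}, so:

  H_0: rank C_0 − rank ∂_1 = 6 − 5 = 1, and the invariant factors of ∂_1 are all 1, so H_0 ≅ Z.
  H_1: rank ker ∂_1 − rank ∂_2 = (12 − 5) − 7 = 0, and the invariant factors of ∂_2 are all 1, so H_1 ≅ 0.
  H_2: rank ker ∂_2 − rank ∂_3 = (8 − 7) − 0 = 1, and there is no ∂_3, so H_2 ≅ Z.

(K is a triangulation of the 2-sphere S^2.)

H_0 ≅ Z,  H_1 = 0,  H_2 ≅ Z.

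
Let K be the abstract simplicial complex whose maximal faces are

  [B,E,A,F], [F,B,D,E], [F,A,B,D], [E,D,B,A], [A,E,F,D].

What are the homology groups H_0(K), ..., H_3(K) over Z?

Fix the vertex order A < B < D < E < F and write every simplex with vertices in increasing order. Then dim K = 3 and the simplices of K are:

  0-simplices (5): A, B, D, E, F
  1-simplices (10): AB, AD, AE, AF, BD, BE, BF, DE, DF, EF
  2-simplices (10): ABD, ABE, ABF, ADE, ADF, AEF, BDE, BDF, BEF, DEF
  3-simplices (5): ABDE, ABDF, ABEF, ADEF, BDEF

so the chain groups are C_0 ≅ Z^5, C_1 ≅ Z^10, C_2 ≅ Z^10, C_3 ≅ Z^5.

∂_1: C_1 → C_0 is given by ∂[p,q] = [q] − [p]. For instance
  ∂DE = E − D.
As a 5×10 matrix over Z this has rank 4, with invariant factors (1,1,1,1).

The boundary map ∂_2: C_2 → C_1 sends each 2-simplex [p,q,r] to [q,r] − [p,r] + [p,q]. For instance
  ∂BDE = DE − BE + BD,
  ∂AEF = EF − AF + AE.
The 10×10 boundary matrix has rank 6 and Smith normal form diag(1,1,1,1,1,1).

The boundary map ∂_3: C_3 → C_2 sends each 3-simplex σ to the alternating sum Σ_i (−1)^i (σ with its i-th vertex removed). For instance
  ∂ABDE = BDE − ADE + ABE − ABD,
  ∂ADEF = DEF − AEF + ADF − ADE.
As a 10×5 matrix over Z this has rank 4, with invariant factors (1,1,1,1).

From H_k ≅ ker(∂_k) / im(∂_{k+1}) we obtain:

  H_0: rank C_0 − rank ∂_1 = 5 − 4 = 1, and the invariant factors of ∂_1 are all 1, so H_0 = Z.
  H_1: rank ker ∂_1 − rank ∂_2 = (10 − 4) − 6 = 0, and the invariant factors of ∂_2 are all 1, so H_1 = 0.
  H_2: rank ker ∂_2 − rank ∂_3 = (10 − 6) − 4 = 0, and the invariant factors of ∂_3 are all 1, so H_2 = 0.
  H_3: rank ker ∂_3 − rank ∂_4 = (5 − 4) − 0 = 1, and there is no ∂_4, so H_3 = Z.

As a check, the Euler characteristic is 5 − 10 + 10 − 5 = 0, which agrees with 1 − 0 + 0 − 1 = 0.
(K is a triangulation of the 3-sphere S^3.)

H_0 ≅ Z,  H_1 = 0,  H_2 = 0,  H_3 ≅ Z.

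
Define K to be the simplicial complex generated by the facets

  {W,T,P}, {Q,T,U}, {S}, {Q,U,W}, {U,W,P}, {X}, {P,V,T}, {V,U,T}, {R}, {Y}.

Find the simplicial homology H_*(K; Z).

H_0 = Z^5,  H_1 = Z,  H_2 = 0.

K has 10 vertices, 12 edges, 6 triangles.
rank ∂_0 = 0, rank ∂_1 = 5 ⇒ b_0 = 10 − 0 − 5 = 5; all invariant factors of ∂_1 are 1 so no torsion. So H_0 = Z^5.
rank ∂_1 = 5, rank ∂_2 = 6 ⇒ b_1 = 12 − 5 − 6 = 1; all invariant factors of ∂_2 are 1 so no torsion. So H_1 = Z.
rank ∂_2 = 6, rank ∂_3 = 0 ⇒ b_2 = 6 − 6 − 0 = 0. So H_2 = 0.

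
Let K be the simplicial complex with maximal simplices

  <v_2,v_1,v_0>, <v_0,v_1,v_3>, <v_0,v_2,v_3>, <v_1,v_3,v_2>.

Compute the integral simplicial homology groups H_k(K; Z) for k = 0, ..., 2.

H_0 = Z,  H_1 = 0,  H_2 = Z.

Take the total order v_0 < v_1 < v_2 < v_3 on the vertex set. Then K (dimension 2) consists of the simplices:

  0-simplices (4): [v_0], [v_1], [v_2], [v_3]
  1-simplices (6): [v_0,v_1], [v_0,v_2], [v_0,v_3], [v_1,v_2], [v_1,v_3], [v_2,v_3]
  2-simplices (4): [v_0,v_1,v_2], [v_0,v_1,v_3], [v_0,v_2,v_3], [v_1,v_2,v_3]

so the chain groups are C_0 ≅ Z^4, C_1 ≅ Z^6, C_2 ≅ Z^4.

Boundary ∂_1: C_1 → C_0 sends each edge [p,q] (with p < q) to q − p. For instance
  ∂[v_0,v_2] = [v_2] − [v_0].
As a 4×6 matrix over Z this has rank 3, with invariant factors (1,1,1).

∂_2: C_2 → C_1 sends each 2-simplex [p,q,r] to [q,r] − [p,r] + [p,q]. For instance
  ∂[v_0,v_1,v_2] = [v_1,v_2] − [v_0,v_2] + [v_0,v_1],
  ∂[v_0,v_2,v_3] = [v_2,v_3] − [v_0,v_3] + [v_0,v_2].
The resulting 6×4 matrix has rank 3, and its Smith normal form has invariant factors (1,1,1).

Computing H_k = (kernel of ∂_k) / (image of ∂_{k+1}):

  H_0: rank C_0 − rank ∂_1 = 4 − 3 = 1, and the invariant factors of ∂_1 are all 1, so H_0 ≅ Z.
  H_1: rank ker ∂_1 − rank ∂_2 = (6 − 3) − 3 = 0, and the invariant factors of ∂_2 are all 1, so H_1 ≅ 0.
  H_2: rank ker ∂_2 − rank ∂_3 = (4 − 3) − 0 = 1, and there is no ∂_3, so H_2 ≅ Z.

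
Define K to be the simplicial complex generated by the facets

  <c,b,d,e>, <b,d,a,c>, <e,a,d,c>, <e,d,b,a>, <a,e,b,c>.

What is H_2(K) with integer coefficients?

H_2 = 0.

K has 5 vertices, 10 edges, 10 triangles, 5 3-simplices.
rank ∂_2 = 6, rank ∂_3 = 4 ⇒ b_2 = 10 − 6 − 4 = 0; all invariant factors of ∂_3 are 1 so no torsion. So H_2 = 0.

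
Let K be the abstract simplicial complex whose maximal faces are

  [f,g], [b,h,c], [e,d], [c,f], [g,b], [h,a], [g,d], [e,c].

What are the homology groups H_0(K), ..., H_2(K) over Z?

K has 8 vertices, 10 edges, 1 triangle.
rank ∂_0 = 0, rank ∂_1 = 7 ⇒ b_0 = 8 − 0 − 7 = 1; all invariant factors of ∂_1 are 1 so no torsion. So H_0 = Z.
rank ∂_1 = 7, rank ∂_2 = 1 ⇒ b_1 = 10 − 7 − 1 = 2; all invariant factors of ∂_2 are 1 so no torsion. So H_1 = Z^2.
rank ∂_2 = 1, rank ∂_3 = 0 ⇒ b_2 = 1 − 1 − 0 = 0. So H_2 = 0.

H_0 ≅ Z,  H_1 ≅ Z^2,  H_2 = 0.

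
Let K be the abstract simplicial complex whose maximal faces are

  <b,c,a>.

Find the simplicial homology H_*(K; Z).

We work with the vertex ordering a < b < c. The simplices of K, each written with vertices in increasing order, are:

  0-simplices (3): a, b, c
  1-simplices (3): ab, ac, bc
  2-simplices (1): abc

so the chain groups are C_0 ≅ Z^3, C_1 ≅ Z^3, C_2 ≅ Z^1.

Boundary ∂_1: C_1 → C_0 maps an edge to its endpoints' difference, ∂[p,q] = q − p.
As a 3×3 matrix over Z this has rank 2, with invariant factors (1,1).

The boundary map ∂_2: C_2 → C_1 sends each 2-simplex [p,q,r] to [q,r] − [p,r] + [p,q]. For instance
  ∂abc = bc − ac + ab.
As a 3×1 matrix over Z this has rank 1, with invariant factors (1).

Reading off H_k = ker ∂_k / im ∂_{k+1}:

  H_0: rank C_0 − rank ∂_1 = 3 − 2 = 1, and the invariant factors of ∂_1 are all 1, so H_0 ≅ Z.
  H_1: rank ker ∂_1 − rank ∂_2 = (3 − 2) − 1 = 0, and the invariant factors of ∂_2 are all 1, so H_1 ≅ 0.
  H_2: rank ker ∂_2 − rank ∂_3 = (1 − 1) − 0 = 0, and there is no ∂_3, so H_2 ≅ 0.

H_0 ≅ Z,  H_1 = 0,  H_2 = 0.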